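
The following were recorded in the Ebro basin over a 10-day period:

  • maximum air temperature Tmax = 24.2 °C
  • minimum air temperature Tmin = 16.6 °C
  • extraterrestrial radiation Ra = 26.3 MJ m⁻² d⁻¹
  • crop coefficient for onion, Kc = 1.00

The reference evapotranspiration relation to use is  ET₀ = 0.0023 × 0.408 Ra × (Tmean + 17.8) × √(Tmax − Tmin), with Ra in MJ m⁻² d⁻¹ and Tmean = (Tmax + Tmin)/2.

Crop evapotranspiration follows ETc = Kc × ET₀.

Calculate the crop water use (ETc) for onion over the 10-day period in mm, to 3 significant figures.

Tmean = (24.2 + 16.6)/2 = 20.40 °C
0.408 Ra = 0.408 × 26.3 = 10.7304 mm/d equivalent
ET₀ = 0.0023 × 10.7304 × (20.40 + 17.8) × √7.6 = 0.0023 × 10.7304 × 38.20 × 2.7568 = 2.5990 mm/d
ETc = Kc × ET₀ = 1.00 × 2.5990 = 2.5990 mm/d
Over 10 days: 2.5990 × 10 = 25.990 mm

26.0 mm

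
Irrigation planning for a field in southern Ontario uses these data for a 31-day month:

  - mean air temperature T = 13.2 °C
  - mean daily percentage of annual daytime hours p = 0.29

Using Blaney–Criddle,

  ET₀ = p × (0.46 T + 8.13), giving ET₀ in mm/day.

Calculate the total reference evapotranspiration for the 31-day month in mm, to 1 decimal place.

127.7 mm

ET₀ = 0.29 × (0.46 × 13.2 + 8.13) = 0.29 × 14.202 = 4.1186 mm/d
Monthly total = 4.1186 × 31 = 127.677 mm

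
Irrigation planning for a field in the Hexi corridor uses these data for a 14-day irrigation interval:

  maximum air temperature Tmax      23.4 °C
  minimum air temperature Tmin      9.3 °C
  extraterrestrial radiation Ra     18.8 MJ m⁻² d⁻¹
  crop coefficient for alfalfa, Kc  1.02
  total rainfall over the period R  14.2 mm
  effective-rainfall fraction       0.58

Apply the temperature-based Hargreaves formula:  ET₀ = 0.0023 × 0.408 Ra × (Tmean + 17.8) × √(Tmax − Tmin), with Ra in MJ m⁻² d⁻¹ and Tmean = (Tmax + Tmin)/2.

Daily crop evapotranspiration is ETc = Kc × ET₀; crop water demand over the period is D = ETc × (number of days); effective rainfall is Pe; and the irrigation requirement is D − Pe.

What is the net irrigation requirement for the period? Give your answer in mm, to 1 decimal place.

Tmean = (23.4 + 9.3)/2 = 16.35 °C
0.408 Ra = 0.408 × 18.8 = 7.6704 mm/d equivalent
ET₀ = 0.0023 × 7.6704 × (16.35 + 17.8) × √14.1 = 0.0023 × 7.6704 × 34.15 × 3.7550 = 2.2623 mm/d
ETc = Kc × ET₀ = 1.02 × 2.2623 = 2.3075 mm/d
Crop demand D = ETc × 14 d = 2.3075 × 14 = 32.305 mm
Pe = 0.58 × 14.2 = 8.236 mm
D − Pe = 32.305 − 8.236 = 24.069 mm

24.1 mm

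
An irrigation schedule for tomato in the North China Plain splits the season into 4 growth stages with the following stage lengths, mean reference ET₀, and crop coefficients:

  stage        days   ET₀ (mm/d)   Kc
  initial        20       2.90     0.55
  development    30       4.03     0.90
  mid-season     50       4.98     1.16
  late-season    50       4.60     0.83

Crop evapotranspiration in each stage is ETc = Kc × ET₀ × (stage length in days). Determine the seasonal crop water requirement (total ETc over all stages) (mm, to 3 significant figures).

initial: 0.55 × 2.90 × 20 = 31.90 mm
development: 0.90 × 4.03 × 30 = 108.81 mm
mid-season: 1.16 × 4.98 × 50 = 288.84 mm
late-season: 0.83 × 4.60 × 50 = 190.90 mm
Seasonal total = 620.45 mm

620 mm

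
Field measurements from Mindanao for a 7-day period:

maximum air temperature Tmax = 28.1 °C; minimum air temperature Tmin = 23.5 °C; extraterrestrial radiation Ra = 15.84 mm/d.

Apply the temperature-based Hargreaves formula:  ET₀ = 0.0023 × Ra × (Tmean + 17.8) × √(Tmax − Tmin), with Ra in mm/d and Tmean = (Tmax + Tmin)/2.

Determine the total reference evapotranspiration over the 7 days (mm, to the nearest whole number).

24 mm

Tmean = (28.1 + 23.5)/2 = 25.80 °C
ET₀ = 0.0023 × 15.84 × (25.80 + 17.8) × √4.6 = 0.0023 × 15.84 × 43.60 × 2.1448 = 3.4069 mm/d
Over 7 days: 3.4069 × 7 = 23.848 mm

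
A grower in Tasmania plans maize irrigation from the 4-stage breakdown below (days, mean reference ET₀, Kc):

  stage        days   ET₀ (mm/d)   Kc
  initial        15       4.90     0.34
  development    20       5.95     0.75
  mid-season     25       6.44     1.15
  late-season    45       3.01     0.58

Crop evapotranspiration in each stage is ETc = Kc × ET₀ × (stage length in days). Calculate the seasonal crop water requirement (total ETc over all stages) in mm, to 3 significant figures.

378 mm

initial: 0.34 × 4.90 × 15 = 24.99 mm
development: 0.75 × 5.95 × 20 = 89.25 mm
mid-season: 1.15 × 6.44 × 25 = 185.15 mm
late-season: 0.58 × 3.01 × 45 = 78.56 mm
Seasonal total = 377.95 mm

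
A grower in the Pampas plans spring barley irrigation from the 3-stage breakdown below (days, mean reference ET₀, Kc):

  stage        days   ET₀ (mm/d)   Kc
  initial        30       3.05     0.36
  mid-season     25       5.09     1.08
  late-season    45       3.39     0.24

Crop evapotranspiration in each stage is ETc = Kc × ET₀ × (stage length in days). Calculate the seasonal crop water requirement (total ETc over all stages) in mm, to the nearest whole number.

207 mm

initial: 0.36 × 3.05 × 30 = 32.94 mm
mid-season: 1.08 × 5.09 × 25 = 137.43 mm
late-season: 0.24 × 3.39 × 45 = 36.61 mm
Seasonal total = 206.98 mm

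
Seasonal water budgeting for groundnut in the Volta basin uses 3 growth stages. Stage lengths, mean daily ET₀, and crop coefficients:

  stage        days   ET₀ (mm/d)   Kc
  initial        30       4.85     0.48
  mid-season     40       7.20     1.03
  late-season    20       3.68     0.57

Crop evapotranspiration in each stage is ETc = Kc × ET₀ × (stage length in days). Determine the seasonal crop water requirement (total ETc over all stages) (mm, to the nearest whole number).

initial: 0.48 × 4.85 × 30 = 69.84 mm
mid-season: 1.03 × 7.20 × 40 = 296.64 mm
late-season: 0.57 × 3.68 × 20 = 41.95 mm
Seasonal total = 408.43 mm

408 mm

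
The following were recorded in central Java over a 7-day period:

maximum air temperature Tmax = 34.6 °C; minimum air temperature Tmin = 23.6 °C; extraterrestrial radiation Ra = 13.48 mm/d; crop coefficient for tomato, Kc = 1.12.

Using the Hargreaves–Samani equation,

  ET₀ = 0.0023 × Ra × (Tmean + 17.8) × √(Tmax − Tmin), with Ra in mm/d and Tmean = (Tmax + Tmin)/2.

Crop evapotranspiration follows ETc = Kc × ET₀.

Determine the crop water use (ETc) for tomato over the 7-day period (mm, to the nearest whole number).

38 mm

Tmean = (34.6 + 23.6)/2 = 29.10 °C
ET₀ = 0.0023 × 13.48 × (29.10 + 17.8) × √11.0 = 0.0023 × 13.48 × 46.90 × 3.3166 = 4.8226 mm/d
ETc = Kc × ET₀ = 1.12 × 4.8226 = 5.4013 mm/d
Over 7 days: 5.4013 × 7 = 37.809 mm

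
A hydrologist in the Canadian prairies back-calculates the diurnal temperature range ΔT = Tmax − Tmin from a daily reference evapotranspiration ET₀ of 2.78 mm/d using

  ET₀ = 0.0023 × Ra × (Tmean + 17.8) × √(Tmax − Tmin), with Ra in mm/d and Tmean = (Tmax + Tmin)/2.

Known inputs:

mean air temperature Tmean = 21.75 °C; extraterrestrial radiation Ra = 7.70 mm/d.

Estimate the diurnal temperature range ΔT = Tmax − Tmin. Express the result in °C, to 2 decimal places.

15.75 °C

√ΔT = ET₀ / [0.0023 × Ra × (Tmean+17.8)] = 2.78 / (0.0023 × 7.70 × 39.55) = 3.9690
ΔT = 3.9690² = 15.753 °C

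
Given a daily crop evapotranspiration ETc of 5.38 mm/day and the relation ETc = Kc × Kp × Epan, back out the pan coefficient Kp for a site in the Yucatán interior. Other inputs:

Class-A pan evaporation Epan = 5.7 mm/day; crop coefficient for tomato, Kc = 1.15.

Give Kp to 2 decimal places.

0.82

ETc = Kc × Kp × Epan  ⇒  Kp = ETc / (Kc × Epan)
Kp = 5.38 / (1.15 × 5.7) = 5.38 / 6.555 = 0.8207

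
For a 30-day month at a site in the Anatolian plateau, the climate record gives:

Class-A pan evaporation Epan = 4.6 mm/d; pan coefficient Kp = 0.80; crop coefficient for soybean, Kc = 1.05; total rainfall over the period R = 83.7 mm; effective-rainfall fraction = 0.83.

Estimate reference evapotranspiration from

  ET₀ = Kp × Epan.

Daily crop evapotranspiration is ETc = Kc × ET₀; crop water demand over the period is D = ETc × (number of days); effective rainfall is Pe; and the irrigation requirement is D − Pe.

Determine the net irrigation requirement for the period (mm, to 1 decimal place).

ET₀ = 0.80 × 4.6 = 3.6800 mm/d
ETc = Kc × ET₀ = 1.05 × 3.6800 = 3.8640 mm/d
Crop demand D = ETc × 30 d = 3.8640 × 30 = 115.920 mm
Pe = 0.83 × 83.7 = 69.471 mm
D − Pe = 115.920 − 69.471 = 46.449 mm

46.4 mm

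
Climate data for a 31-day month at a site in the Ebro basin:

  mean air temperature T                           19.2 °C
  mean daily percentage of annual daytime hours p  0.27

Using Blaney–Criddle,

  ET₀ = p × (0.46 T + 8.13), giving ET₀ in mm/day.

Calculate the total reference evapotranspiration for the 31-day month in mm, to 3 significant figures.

142 mm

ET₀ = 0.27 × (0.46 × 19.2 + 8.13) = 0.27 × 16.962 = 4.5797 mm/d
Monthly total = 4.5797 × 31 = 141.971 mm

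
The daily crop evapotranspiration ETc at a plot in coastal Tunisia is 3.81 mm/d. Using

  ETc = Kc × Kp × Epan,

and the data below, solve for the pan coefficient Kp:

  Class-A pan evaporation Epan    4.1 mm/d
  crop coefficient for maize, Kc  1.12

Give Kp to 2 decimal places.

ETc = Kc × Kp × Epan  ⇒  Kp = ETc / (Kc × Epan)
Kp = 3.81 / (1.12 × 4.1) = 3.81 / 4.592 = 0.8297

0.83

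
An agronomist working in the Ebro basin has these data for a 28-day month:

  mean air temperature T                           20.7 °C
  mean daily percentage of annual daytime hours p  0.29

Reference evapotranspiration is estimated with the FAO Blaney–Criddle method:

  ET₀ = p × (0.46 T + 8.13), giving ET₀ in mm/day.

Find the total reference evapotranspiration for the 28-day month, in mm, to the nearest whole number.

143 mm

ET₀ = 0.29 × (0.46 × 20.7 + 8.13) = 0.29 × 17.652 = 5.1191 mm/d
Monthly total = 5.1191 × 28 = 143.335 mm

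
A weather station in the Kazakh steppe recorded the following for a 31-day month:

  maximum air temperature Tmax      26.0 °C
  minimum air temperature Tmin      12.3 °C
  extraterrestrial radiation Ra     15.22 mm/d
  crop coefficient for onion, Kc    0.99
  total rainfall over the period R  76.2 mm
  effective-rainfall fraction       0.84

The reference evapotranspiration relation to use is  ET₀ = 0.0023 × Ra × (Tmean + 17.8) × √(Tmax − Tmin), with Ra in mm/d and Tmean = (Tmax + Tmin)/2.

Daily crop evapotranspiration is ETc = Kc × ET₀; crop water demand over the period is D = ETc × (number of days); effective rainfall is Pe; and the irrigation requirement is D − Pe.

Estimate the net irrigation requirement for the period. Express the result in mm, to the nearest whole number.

Tmean = (26.0 + 12.3)/2 = 19.15 °C
ET₀ = 0.0023 × 15.22 × (19.15 + 17.8) × √13.7 = 0.0023 × 15.22 × 36.95 × 3.7014 = 4.7877 mm/d
ETc = Kc × ET₀ = 0.99 × 4.7877 = 4.7398 mm/d
Crop demand D = ETc × 31 d = 4.7398 × 31 = 146.934 mm
Pe = 0.84 × 76.2 = 64.008 mm
D − Pe = 146.934 − 64.008 = 82.926 mm

83 mm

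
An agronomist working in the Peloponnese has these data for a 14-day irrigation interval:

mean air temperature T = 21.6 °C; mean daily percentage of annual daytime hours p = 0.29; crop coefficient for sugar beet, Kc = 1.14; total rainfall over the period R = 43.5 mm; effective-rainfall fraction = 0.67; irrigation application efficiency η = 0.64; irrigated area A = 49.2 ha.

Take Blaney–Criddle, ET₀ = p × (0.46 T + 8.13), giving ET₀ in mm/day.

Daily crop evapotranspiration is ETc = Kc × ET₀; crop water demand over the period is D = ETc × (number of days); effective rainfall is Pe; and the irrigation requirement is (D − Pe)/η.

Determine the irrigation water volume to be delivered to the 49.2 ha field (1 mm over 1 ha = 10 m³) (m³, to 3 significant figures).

41900 m³

ET₀ = 0.29 × (0.46 × 21.6 + 8.13) = 0.29 × 18.066 = 5.2391 mm/d
ETc = Kc × ET₀ = 1.14 × 5.2391 = 5.9726 mm/d
Crop demand D = ETc × 14 d = 5.9726 × 14 = 83.616 mm
Pe = 0.67 × 43.5 = 29.145 mm
D − Pe = 83.616 − 29.145 = 54.471 mm
Gross irrigation = 54.471 / 0.64 = 85.111 mm
Volume = 85.111 mm × 49.2 ha × 10 = 41874.6 m³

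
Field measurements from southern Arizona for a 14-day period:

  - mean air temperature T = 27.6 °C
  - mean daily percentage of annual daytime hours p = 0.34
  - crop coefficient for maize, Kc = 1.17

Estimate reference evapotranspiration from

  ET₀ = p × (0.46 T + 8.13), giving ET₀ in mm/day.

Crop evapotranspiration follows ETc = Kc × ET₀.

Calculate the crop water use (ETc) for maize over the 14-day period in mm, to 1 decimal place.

116.0 mm

ET₀ = 0.34 × (0.46 × 27.6 + 8.13) = 0.34 × 20.826 = 7.0808 mm/d
ETc = Kc × ET₀ = 1.17 × 7.0808 = 8.2845 mm/d
Over 14 days: 8.2845 × 14 = 115.983 mm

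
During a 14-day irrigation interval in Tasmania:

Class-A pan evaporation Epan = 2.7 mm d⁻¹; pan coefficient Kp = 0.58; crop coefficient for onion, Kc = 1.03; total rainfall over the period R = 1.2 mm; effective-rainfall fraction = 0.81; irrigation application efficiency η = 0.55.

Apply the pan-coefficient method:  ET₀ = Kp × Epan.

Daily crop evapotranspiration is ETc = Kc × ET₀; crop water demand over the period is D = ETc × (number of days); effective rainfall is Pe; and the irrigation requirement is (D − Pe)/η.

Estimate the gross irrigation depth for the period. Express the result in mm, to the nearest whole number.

ET₀ = 0.58 × 2.7 = 1.5660 mm/d
ETc = Kc × ET₀ = 1.03 × 1.5660 = 1.6130 mm/d
Crop demand D = ETc × 14 d = 1.6130 × 14 = 22.582 mm
Pe = 0.81 × 1.2 = 0.972 mm
D − Pe = 22.582 − 0.972 = 21.610 mm
Gross irrigation = 21.610 / 0.55 = 39.291 mm

39 mm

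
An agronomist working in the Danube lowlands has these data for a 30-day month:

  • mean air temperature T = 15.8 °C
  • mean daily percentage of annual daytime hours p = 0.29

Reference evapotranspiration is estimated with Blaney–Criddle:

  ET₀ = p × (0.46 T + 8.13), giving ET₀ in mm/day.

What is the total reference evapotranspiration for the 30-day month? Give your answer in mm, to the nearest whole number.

134 mm

ET₀ = 0.29 × (0.46 × 15.8 + 8.13) = 0.29 × 15.398 = 4.4654 mm/d
Monthly total = 4.4654 × 30 = 133.962 mm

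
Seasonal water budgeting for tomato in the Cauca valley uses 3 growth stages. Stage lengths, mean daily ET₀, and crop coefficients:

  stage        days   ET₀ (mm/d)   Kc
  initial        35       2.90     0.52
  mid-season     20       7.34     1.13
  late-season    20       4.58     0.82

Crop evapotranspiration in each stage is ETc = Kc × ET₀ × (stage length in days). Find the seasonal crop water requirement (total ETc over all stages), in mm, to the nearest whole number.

initial: 0.52 × 2.90 × 35 = 52.78 mm
mid-season: 1.13 × 7.34 × 20 = 165.88 mm
late-season: 0.82 × 4.58 × 20 = 75.11 mm
Seasonal total = 293.77 mm

294 mm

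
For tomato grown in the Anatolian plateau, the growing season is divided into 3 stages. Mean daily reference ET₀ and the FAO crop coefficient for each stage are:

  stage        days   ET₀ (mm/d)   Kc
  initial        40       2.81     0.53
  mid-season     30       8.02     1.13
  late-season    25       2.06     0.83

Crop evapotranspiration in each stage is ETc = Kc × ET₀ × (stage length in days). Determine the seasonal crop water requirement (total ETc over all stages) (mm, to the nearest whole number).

initial: 0.53 × 2.81 × 40 = 59.57 mm
mid-season: 1.13 × 8.02 × 30 = 271.88 mm
late-season: 0.83 × 2.06 × 25 = 42.75 mm
Seasonal total = 374.20 mm

374 mm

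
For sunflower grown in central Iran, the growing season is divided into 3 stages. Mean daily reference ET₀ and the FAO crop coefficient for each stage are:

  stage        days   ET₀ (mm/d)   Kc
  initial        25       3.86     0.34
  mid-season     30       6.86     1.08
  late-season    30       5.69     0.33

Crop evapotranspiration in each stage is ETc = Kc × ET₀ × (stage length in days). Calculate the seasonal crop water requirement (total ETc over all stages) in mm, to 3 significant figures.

initial: 0.34 × 3.86 × 25 = 32.81 mm
mid-season: 1.08 × 6.86 × 30 = 222.26 mm
late-season: 0.33 × 5.69 × 30 = 56.33 mm
Seasonal total = 311.40 mm

311 mm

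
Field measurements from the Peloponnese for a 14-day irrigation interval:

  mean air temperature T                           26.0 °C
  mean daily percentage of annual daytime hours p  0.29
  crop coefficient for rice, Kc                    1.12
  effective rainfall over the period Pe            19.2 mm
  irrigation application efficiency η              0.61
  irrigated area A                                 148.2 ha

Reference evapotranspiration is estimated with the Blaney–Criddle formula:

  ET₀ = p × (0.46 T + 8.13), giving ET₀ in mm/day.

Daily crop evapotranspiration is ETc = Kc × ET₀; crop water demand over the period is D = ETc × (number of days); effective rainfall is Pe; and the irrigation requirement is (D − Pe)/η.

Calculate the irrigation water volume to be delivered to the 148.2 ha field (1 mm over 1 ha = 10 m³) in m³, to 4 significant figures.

ET₀ = 0.29 × (0.46 × 26.0 + 8.13) = 0.29 × 20.090 = 5.8261 mm/d
ETc = Kc × ET₀ = 1.12 × 5.8261 = 6.5252 mm/d
Crop demand D = ETc × 14 d = 6.5252 × 14 = 91.353 mm
D − Pe = 91.353 − 19.2 = 72.153 mm
Gross irrigation = 72.153 / 0.61 = 118.284 mm
Volume = 118.284 mm × 148.2 ha × 10 = 175296.9 m³

175300 m³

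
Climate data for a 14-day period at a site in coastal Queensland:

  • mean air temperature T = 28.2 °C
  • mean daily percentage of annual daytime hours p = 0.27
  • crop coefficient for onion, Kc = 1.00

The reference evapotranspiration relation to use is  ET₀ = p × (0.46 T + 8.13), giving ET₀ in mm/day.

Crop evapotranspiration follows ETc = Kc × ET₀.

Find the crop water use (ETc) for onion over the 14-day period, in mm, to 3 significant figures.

ET₀ = 0.27 × (0.46 × 28.2 + 8.13) = 0.27 × 21.102 = 5.6975 mm/d
ETc = Kc × ET₀ = 1.00 × 5.6975 = 5.6975 mm/d
Over 14 days: 5.6975 × 14 = 79.765 mm

79.8 mm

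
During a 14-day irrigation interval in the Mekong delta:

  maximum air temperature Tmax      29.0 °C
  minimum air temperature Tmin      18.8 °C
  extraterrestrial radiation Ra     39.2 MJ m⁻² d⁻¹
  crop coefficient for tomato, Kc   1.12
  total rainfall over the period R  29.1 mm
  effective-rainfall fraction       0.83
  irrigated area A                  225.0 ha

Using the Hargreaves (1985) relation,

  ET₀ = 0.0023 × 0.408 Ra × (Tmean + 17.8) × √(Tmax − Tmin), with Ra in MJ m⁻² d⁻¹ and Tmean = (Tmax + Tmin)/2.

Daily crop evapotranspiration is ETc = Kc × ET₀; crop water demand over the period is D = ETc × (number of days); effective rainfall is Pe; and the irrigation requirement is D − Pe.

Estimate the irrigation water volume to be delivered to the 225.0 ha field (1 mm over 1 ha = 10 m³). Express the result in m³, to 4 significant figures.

Tmean = (29.0 + 18.8)/2 = 23.90 °C
0.408 Ra = 0.408 × 39.2 = 15.9936 mm/d equivalent
ET₀ = 0.0023 × 15.9936 × (23.90 + 17.8) × √10.2 = 0.0023 × 15.9936 × 41.70 × 3.1937 = 4.8990 mm/d
ETc = Kc × ET₀ = 1.12 × 4.8990 = 5.4869 mm/d
Crop demand D = ETc × 14 d = 5.4869 × 14 = 76.817 mm
Pe = 0.83 × 29.1 = 24.153 mm
D − Pe = 76.817 − 24.153 = 52.664 mm
Volume = 52.664 mm × 225.0 ha × 10 = 118494.0 m³

118500 m³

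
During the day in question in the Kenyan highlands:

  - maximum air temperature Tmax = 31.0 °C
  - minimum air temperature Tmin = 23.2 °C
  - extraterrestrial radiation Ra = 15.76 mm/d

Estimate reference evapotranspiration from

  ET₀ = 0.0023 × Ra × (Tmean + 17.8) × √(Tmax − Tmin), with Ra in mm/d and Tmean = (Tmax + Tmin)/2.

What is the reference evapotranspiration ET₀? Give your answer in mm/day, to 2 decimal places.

Tmean = (31.0 + 23.2)/2 = 27.10 °C
ET₀ = 0.0023 × 15.76 × (27.10 + 17.8) × √7.8 = 0.0023 × 15.76 × 44.90 × 2.7928 = 4.5454 mm/d

4.55 mm/day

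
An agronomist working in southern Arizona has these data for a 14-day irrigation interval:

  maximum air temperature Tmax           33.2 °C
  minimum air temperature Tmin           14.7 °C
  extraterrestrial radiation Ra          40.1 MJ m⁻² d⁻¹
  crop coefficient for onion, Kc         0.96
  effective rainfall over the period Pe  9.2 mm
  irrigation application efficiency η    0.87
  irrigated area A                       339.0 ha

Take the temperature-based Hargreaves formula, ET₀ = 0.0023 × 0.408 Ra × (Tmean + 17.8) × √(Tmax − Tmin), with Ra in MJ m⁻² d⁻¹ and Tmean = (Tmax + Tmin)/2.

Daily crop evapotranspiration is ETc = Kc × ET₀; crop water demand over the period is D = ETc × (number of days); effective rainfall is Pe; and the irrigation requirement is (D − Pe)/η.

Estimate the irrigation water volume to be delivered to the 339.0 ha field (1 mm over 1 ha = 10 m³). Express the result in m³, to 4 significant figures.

318000 m³

Tmean = (33.2 + 14.7)/2 = 23.95 °C
0.408 Ra = 0.408 × 40.1 = 16.3608 mm/d equivalent
ET₀ = 0.0023 × 16.3608 × (23.95 + 17.8) × √18.5 = 0.0023 × 16.3608 × 41.75 × 4.3012 = 6.7574 mm/d
ETc = Kc × ET₀ = 0.96 × 6.7574 = 6.4871 mm/d
Crop demand D = ETc × 14 d = 6.4871 × 14 = 90.819 mm
D − Pe = 90.819 − 9.2 = 81.619 mm
Gross irrigation = 81.619 / 0.87 = 93.815 mm
Volume = 93.815 mm × 339.0 ha × 10 = 318032.9 m³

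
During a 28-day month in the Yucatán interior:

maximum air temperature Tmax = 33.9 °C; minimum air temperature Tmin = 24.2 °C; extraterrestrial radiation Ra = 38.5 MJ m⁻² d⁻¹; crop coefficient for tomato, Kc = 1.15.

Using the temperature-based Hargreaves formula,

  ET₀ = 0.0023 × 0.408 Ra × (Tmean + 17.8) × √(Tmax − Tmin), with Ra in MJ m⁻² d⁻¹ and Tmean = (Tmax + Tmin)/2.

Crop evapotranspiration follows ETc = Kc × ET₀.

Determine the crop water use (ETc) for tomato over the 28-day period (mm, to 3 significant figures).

Tmean = (33.9 + 24.2)/2 = 29.05 °C
0.408 Ra = 0.408 × 38.5 = 15.7080 mm/d equivalent
ET₀ = 0.0023 × 15.7080 × (29.05 + 17.8) × √9.7 = 0.0023 × 15.7080 × 46.85 × 3.1145 = 5.2717 mm/d
ETc = Kc × ET₀ = 1.15 × 5.2717 = 6.0625 mm/d
Over 28 days: 6.0625 × 28 = 169.750 mm

170 mm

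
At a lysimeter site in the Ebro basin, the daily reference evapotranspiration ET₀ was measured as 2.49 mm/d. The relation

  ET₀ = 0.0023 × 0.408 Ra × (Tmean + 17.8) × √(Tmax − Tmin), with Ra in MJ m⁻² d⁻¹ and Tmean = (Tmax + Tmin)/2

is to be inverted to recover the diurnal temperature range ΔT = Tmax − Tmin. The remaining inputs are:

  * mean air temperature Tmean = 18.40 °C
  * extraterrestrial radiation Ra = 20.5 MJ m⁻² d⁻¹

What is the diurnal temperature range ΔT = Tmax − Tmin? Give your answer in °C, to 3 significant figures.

√ΔT = ET₀ / [0.0023 × 0.408 × Ra × (Tmean+17.8)] = 2.49 / (0.0023 × 8.3640 × 36.20) = 3.5756
ΔT = 3.5756² = 12.785 °C

12.8 °C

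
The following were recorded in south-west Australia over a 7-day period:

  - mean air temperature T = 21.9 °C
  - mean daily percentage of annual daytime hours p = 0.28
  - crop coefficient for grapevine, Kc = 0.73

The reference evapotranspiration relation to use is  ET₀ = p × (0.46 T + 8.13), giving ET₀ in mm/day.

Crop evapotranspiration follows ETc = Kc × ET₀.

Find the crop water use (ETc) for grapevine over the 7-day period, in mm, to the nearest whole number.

ET₀ = 0.28 × (0.46 × 21.9 + 8.13) = 0.28 × 18.204 = 5.0971 mm/d
ETc = Kc × ET₀ = 0.73 × 5.0971 = 3.7209 mm/d
Over 7 days: 3.7209 × 7 = 26.046 mm

26 mm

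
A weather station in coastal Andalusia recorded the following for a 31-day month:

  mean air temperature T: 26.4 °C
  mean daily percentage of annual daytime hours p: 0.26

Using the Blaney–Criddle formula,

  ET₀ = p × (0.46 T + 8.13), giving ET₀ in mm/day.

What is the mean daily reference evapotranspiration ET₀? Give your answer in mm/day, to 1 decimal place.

ET₀ = 0.26 × (0.46 × 26.4 + 8.13) = 0.26 × 20.274 = 5.2712 mm/d

5.3 mm/day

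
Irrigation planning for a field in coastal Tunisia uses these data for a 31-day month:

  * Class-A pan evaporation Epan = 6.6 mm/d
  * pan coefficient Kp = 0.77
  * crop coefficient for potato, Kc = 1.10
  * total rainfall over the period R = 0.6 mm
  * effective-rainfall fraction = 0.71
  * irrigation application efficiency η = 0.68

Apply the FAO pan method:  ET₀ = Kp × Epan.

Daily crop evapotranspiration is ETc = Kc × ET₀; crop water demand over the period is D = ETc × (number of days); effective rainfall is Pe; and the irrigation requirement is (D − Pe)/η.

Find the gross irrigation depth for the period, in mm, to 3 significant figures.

254 mm

ET₀ = 0.77 × 6.6 = 5.0820 mm/d
ETc = Kc × ET₀ = 1.10 × 5.0820 = 5.5902 mm/d
Crop demand D = ETc × 31 d = 5.5902 × 31 = 173.296 mm
Pe = 0.71 × 0.6 = 0.426 mm
D − Pe = 173.296 − 0.426 = 172.870 mm
Gross irrigation = 172.870 / 0.68 = 254.221 mm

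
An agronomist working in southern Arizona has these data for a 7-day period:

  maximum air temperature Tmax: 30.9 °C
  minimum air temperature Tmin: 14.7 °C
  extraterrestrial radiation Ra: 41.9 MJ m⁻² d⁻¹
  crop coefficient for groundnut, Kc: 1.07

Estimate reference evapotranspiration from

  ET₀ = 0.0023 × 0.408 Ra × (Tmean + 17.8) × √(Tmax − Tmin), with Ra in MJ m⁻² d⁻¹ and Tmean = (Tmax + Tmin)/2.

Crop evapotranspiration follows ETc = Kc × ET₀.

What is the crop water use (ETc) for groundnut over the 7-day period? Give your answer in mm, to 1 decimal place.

Tmean = (30.9 + 14.7)/2 = 22.80 °C
0.408 Ra = 0.408 × 41.9 = 17.0952 mm/d equivalent
ET₀ = 0.0023 × 17.0952 × (22.80 + 17.8) × √16.2 = 0.0023 × 17.0952 × 40.60 × 4.0249 = 6.4251 mm/d
ETc = Kc × ET₀ = 1.07 × 6.4251 = 6.8749 mm/d
Over 7 days: 6.8749 × 7 = 48.124 mm

48.1 mm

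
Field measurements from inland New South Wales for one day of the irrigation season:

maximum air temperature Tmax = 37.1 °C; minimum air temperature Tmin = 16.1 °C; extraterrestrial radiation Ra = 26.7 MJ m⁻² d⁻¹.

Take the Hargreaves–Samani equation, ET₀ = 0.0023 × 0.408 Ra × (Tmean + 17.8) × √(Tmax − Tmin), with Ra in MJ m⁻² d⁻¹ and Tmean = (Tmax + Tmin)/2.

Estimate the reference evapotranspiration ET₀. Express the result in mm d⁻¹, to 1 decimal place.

Tmean = (37.1 + 16.1)/2 = 26.60 °C
0.408 Ra = 0.408 × 26.7 = 10.8936 mm/d equivalent
ET₀ = 0.0023 × 10.8936 × (26.60 + 17.8) × √21.0 = 0.0023 × 10.8936 × 44.40 × 4.5826 = 5.0979 mm/d

5.1 mm d⁻¹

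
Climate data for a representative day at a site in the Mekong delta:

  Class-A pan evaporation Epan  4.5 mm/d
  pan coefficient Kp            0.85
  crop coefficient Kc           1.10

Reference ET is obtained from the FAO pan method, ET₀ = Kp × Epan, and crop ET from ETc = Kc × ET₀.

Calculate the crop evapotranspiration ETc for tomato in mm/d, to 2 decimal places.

4.21 mm/d

ET₀ = 0.85 × 4.5 = 3.8250 mm/d
ETc = Kc × ET₀ = 1.10 × 3.8250 = 4.2075 mm/d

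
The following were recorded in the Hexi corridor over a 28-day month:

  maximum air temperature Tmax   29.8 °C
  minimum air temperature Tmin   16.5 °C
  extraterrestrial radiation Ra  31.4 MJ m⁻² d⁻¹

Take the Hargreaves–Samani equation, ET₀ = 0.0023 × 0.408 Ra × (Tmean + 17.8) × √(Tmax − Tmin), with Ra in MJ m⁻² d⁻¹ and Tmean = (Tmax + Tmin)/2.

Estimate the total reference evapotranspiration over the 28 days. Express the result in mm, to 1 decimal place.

Tmean = (29.8 + 16.5)/2 = 23.15 °C
0.408 Ra = 0.408 × 31.4 = 12.8112 mm/d equivalent
ET₀ = 0.0023 × 12.8112 × (23.15 + 17.8) × √13.3 = 0.0023 × 12.8112 × 40.95 × 3.6469 = 4.4004 mm/d
Over 28 days: 4.4004 × 28 = 123.211 mm

123.2 mm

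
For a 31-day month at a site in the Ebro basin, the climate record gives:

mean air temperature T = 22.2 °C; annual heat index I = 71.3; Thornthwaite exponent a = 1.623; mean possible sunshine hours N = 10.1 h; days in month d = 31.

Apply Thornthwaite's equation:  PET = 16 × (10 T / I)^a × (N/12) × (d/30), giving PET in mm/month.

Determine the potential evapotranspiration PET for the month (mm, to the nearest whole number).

88 mm

10T/I = 10 × 22.2 / 71.3 = 3.1136
(10T/I)^a = 3.1136^1.623 = 6.3178
Uncorrected PET = 16 × 6.3178 = 101.085 mm
Correction = (N/12)(d/30) = (10.1/12)(31/30) = 0.8697
PET = 101.085 × 0.8697 = 87.914 mm/month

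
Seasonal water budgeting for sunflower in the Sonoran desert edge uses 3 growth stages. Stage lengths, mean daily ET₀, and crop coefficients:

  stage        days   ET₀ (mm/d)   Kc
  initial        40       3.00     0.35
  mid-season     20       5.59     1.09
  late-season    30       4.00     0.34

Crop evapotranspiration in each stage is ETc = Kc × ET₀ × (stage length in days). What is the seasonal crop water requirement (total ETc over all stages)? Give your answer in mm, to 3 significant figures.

initial: 0.35 × 3.00 × 40 = 42.00 mm
mid-season: 1.09 × 5.59 × 20 = 121.86 mm
late-season: 0.34 × 4.00 × 30 = 40.80 mm
Seasonal total = 204.66 mm

205 mm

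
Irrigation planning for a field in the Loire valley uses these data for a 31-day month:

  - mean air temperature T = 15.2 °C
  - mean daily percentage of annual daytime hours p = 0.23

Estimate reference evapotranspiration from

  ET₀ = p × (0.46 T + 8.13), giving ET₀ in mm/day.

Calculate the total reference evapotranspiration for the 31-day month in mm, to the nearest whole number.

108 mm

ET₀ = 0.23 × (0.46 × 15.2 + 8.13) = 0.23 × 15.122 = 3.4781 mm/d
Monthly total = 3.4781 × 31 = 107.821 mm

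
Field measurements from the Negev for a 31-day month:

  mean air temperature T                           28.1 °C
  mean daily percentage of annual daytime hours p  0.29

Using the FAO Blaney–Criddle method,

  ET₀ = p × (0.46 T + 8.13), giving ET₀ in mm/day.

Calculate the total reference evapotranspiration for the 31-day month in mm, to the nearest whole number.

ET₀ = 0.29 × (0.46 × 28.1 + 8.13) = 0.29 × 21.056 = 6.1062 mm/d
Monthly total = 6.1062 × 31 = 189.292 mm

189 mm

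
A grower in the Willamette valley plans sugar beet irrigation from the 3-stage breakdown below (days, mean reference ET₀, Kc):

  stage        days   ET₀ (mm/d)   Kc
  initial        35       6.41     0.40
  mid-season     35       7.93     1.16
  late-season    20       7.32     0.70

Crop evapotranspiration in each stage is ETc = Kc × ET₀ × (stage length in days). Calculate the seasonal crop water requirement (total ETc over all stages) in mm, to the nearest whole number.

initial: 0.40 × 6.41 × 35 = 89.74 mm
mid-season: 1.16 × 7.93 × 35 = 321.96 mm
late-season: 0.70 × 7.32 × 20 = 102.48 mm
Seasonal total = 514.18 mm

514 mm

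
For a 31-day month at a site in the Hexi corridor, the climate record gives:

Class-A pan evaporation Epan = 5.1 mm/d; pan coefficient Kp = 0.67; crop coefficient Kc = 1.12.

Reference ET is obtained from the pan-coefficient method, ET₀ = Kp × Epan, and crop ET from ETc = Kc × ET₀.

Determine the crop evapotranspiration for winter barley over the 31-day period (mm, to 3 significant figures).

ET₀ = 0.67 × 5.1 = 3.4170 mm/d
ETc = Kc × ET₀ = 1.12 × 3.4170 = 3.8270 mm/d
Over 31 days: 3.8270 × 31 = 118.637 mm

119 mm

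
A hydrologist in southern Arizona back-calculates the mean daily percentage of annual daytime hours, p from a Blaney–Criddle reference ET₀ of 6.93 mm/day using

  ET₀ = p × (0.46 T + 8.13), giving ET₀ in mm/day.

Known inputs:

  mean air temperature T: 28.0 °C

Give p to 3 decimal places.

0.330

p = ET₀ / (0.46 T + 8.13) = 6.93 / (0.46 × 28.0 + 8.13) = 6.93 / 21.010 = 0.3298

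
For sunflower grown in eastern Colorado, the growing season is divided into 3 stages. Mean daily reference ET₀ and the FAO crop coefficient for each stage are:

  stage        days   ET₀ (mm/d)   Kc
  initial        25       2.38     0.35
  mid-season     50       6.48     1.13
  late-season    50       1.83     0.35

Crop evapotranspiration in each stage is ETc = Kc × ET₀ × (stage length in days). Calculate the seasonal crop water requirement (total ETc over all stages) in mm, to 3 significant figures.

419 mm

initial: 0.35 × 2.38 × 25 = 20.83 mm
mid-season: 1.13 × 6.48 × 50 = 366.12 mm
late-season: 0.35 × 1.83 × 50 = 32.03 mm
Seasonal total = 418.98 mm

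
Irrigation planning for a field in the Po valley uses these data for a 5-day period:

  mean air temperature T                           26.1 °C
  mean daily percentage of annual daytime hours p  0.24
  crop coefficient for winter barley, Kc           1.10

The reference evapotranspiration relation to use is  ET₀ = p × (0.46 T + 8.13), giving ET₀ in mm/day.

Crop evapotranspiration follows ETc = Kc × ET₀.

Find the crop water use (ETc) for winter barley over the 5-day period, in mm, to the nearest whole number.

ET₀ = 0.24 × (0.46 × 26.1 + 8.13) = 0.24 × 20.136 = 4.8326 mm/d
ETc = Kc × ET₀ = 1.10 × 4.8326 = 5.3159 mm/d
Over 5 days: 5.3159 × 5 = 26.580 mm

27 mm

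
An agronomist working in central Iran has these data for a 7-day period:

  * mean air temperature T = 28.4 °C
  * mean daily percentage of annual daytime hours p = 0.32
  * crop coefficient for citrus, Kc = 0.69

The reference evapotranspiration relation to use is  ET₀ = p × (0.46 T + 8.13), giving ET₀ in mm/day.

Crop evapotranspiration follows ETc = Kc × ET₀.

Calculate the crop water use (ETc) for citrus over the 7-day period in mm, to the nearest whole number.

ET₀ = 0.32 × (0.46 × 28.4 + 8.13) = 0.32 × 21.194 = 6.7821 mm/d
ETc = Kc × ET₀ = 0.69 × 6.7821 = 4.6796 mm/d
Over 7 days: 4.6796 × 7 = 32.757 mm

33 mm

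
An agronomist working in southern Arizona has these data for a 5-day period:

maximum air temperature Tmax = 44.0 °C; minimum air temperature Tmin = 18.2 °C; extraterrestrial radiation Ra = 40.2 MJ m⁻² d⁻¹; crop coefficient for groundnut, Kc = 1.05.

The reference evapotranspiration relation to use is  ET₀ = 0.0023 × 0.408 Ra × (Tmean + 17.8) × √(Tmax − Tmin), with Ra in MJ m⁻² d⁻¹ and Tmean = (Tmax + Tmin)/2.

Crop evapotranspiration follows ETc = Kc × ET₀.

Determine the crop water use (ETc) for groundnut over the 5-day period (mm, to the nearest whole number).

Tmean = (44.0 + 18.2)/2 = 31.10 °C
0.408 Ra = 0.408 × 40.2 = 16.4016 mm/d equivalent
ET₀ = 0.0023 × 16.4016 × (31.10 + 17.8) × √25.8 = 0.0023 × 16.4016 × 48.90 × 5.0794 = 9.3699 mm/d
ETc = Kc × ET₀ = 1.05 × 9.3699 = 9.8384 mm/d
Over 5 days: 9.8384 × 5 = 49.192 mm

49 mm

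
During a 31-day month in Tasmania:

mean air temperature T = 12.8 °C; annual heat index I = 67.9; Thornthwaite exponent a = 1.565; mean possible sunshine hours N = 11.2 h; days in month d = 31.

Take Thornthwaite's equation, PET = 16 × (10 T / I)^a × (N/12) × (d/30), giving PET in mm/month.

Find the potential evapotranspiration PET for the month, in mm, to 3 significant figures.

10T/I = 10 × 12.8 / 67.9 = 1.8851
(10T/I)^a = 1.8851^1.565 = 2.6971
Uncorrected PET = 16 × 2.6971 = 43.154 mm
Correction = (N/12)(d/30) = (11.2/12)(31/30) = 0.9644
PET = 43.154 × 0.9644 = 41.618 mm/month

41.6 mm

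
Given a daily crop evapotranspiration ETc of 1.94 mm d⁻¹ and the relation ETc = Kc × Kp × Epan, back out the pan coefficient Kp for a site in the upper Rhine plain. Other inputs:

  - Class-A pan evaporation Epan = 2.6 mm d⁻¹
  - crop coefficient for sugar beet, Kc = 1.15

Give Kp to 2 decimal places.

ETc = Kc × Kp × Epan  ⇒  Kp = ETc / (Kc × Epan)
Kp = 1.94 / (1.15 × 2.6) = 1.94 / 2.990 = 0.6488

0.65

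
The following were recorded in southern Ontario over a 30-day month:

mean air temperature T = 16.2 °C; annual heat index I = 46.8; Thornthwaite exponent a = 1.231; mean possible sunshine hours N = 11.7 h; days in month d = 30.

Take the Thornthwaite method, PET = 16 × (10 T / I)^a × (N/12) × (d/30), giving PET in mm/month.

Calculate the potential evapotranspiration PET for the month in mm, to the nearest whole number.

72 mm

10T/I = 10 × 16.2 / 46.8 = 3.4615
(10T/I)^a = 3.4615^1.231 = 4.6114
Uncorrected PET = 16 × 4.6114 = 73.782 mm
Correction = (N/12)(d/30) = (11.7/12)(30/30) = 0.9750
PET = 73.782 × 0.9750 = 71.937 mm/month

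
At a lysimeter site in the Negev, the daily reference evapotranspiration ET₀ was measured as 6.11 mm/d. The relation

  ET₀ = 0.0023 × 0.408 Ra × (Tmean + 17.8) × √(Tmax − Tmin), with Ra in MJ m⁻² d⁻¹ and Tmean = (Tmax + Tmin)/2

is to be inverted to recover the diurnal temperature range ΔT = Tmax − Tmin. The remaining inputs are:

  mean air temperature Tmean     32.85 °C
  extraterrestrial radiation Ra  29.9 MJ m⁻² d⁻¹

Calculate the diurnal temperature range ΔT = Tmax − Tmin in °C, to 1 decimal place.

√ΔT = ET₀ / [0.0023 × 0.408 × Ra × (Tmean+17.8)] = 6.11 / (0.0023 × 12.1992 × 50.65) = 4.2993
ΔT = 4.2993² = 18.484 °C

18.5 °C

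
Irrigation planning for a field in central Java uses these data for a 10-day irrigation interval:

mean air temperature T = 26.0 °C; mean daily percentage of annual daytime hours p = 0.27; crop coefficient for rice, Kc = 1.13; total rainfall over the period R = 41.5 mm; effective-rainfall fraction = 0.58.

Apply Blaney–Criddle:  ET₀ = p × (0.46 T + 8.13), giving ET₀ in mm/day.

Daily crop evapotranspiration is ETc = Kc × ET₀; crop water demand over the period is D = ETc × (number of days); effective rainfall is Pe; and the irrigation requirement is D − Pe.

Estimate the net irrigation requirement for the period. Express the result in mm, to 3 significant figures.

ET₀ = 0.27 × (0.46 × 26.0 + 8.13) = 0.27 × 20.090 = 5.4243 mm/d
ETc = Kc × ET₀ = 1.13 × 5.4243 = 6.1295 mm/d
Crop demand D = ETc × 10 d = 6.1295 × 10 = 61.295 mm
Pe = 0.58 × 41.5 = 24.070 mm
D − Pe = 61.295 − 24.070 = 37.225 mm

37.2 mm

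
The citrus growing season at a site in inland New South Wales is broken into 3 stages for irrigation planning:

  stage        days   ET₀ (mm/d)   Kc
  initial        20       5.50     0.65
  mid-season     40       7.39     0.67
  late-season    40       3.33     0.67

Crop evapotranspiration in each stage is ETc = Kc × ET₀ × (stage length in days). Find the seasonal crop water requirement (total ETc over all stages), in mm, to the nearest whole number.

359 mm

initial: 0.65 × 5.50 × 20 = 71.50 mm
mid-season: 0.67 × 7.39 × 40 = 198.05 mm
late-season: 0.67 × 3.33 × 40 = 89.24 mm
Seasonal total = 358.79 mm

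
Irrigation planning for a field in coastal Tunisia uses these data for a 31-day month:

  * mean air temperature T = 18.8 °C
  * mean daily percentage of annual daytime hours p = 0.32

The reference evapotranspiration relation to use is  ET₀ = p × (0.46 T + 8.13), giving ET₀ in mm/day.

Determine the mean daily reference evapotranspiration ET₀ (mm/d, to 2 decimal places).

5.37 mm/d

ET₀ = 0.32 × (0.46 × 18.8 + 8.13) = 0.32 × 16.778 = 5.3690 mm/d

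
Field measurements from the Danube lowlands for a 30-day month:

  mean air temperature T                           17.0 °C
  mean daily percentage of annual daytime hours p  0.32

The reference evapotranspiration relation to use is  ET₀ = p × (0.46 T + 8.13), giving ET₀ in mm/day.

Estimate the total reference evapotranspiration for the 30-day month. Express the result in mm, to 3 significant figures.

153 mm

ET₀ = 0.32 × (0.46 × 17.0 + 8.13) = 0.32 × 15.950 = 5.1040 mm/d
Monthly total = 5.1040 × 30 = 153.120 mm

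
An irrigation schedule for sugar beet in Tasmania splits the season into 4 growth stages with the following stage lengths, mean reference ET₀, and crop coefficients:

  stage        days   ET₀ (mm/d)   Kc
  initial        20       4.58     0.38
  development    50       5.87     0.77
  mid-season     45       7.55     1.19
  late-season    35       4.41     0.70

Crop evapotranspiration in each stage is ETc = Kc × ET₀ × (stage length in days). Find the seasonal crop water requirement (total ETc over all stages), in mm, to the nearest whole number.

773 mm

initial: 0.38 × 4.58 × 20 = 34.81 mm
development: 0.77 × 5.87 × 50 = 226.00 mm
mid-season: 1.19 × 7.55 × 45 = 404.30 mm
late-season: 0.70 × 4.41 × 35 = 108.05 mm
Seasonal total = 773.16 mm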